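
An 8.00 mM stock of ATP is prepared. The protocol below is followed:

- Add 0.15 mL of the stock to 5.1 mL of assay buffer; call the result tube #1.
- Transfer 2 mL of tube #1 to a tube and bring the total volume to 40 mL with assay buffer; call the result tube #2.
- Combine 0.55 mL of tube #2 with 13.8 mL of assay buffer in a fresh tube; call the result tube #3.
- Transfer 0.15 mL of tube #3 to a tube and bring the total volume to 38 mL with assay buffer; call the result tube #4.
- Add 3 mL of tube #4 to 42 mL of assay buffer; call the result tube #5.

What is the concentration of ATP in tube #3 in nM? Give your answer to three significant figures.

Step 1: 0.15 mL + 5.1 mL = 5.25 mL total → factor 5.25/0.15 = 35
Step 2: 2 mL brought to 40 mL → factor 40/2 = 20
Step 3: 0.55 mL + 13.8 mL = 14.35 mL total → factor 14.35/0.55 = 26.091
Dilution factor through tube #3 = 35 × 20 × 26.091 = 18264
[tube #3] = 8.00 mM / 18264 = 0.0004380 mM = 438 nM

438 nM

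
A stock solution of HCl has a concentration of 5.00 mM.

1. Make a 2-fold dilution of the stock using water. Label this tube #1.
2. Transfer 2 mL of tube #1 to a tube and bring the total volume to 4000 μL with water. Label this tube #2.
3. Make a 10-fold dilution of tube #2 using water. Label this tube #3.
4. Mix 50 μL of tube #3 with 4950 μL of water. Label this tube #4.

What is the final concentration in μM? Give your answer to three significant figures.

Step 1: 2-fold → factor 2
Step 2: 2 mL brought to 4000 μL → factor 4/2 = 2
Step 3: 10-fold → factor 10
Step 4: 50 μL + 4950 μL = 5000 μL total → factor 5000/50 = 100
Overall dilution factor = 2 × 2 × 10 × 100 = 4000
Final = 5.00 mM / 4000 = 0.001250 mM = 1.25 μM

1.25 μM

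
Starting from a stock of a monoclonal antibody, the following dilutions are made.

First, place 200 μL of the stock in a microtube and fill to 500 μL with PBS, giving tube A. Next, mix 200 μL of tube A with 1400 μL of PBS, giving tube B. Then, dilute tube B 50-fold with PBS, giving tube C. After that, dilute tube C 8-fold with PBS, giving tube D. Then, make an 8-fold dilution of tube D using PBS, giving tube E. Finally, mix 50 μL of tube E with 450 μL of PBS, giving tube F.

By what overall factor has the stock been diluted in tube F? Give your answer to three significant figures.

Step 1: 200 μL brought to 500 μL → factor 500/200 = 2.5
Step 2: 200 μL + 1400 μL = 1600 μL total → factor 1600/200 = 8
Step 3: 50-fold → factor 50
Step 4: 8-fold → factor 8
Step 5: 8-fold → factor 8
Step 6: 50 μL + 450 μL = 500 μL total → factor 500/50 = 10
Overall dilution factor = 2.5 × 8 × 50 × 8 × 8 × 10 = 6.4 × 10^5

6.40 × 10^5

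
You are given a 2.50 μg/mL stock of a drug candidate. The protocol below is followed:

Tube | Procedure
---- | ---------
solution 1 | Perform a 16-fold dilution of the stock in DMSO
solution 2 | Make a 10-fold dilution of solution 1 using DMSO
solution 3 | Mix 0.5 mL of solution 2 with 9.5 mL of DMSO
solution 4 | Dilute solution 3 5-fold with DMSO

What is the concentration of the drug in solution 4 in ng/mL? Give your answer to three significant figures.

0.156 ng/mL

Step 1: 16-fold → factor 16
Step 2: 10-fold → factor 10
Step 3: 0.5 mL + 9.5 mL = 10 mL total → factor 10/0.5 = 20
Step 4: 5-fold → factor 5
Overall dilution factor = 16 × 10 × 20 × 5 = 16000
Final = 2.50 μg/mL / 16000 = 0.0001563 μg/mL = 0.156 ng/mL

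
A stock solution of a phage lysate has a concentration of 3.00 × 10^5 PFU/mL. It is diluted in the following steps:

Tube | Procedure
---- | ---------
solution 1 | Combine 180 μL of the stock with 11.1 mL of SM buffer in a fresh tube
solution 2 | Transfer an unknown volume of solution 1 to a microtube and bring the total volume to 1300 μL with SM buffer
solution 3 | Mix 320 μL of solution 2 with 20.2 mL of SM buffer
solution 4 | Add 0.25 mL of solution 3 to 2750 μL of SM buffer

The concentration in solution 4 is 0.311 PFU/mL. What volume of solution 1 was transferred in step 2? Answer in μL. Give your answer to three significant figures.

65.0 μL

Step 1: 180 μL + 11.1 mL = 11280 μL total → factor 11280/180 = 62.667
Step 2: v brought to 1300 μL → factor = 1300 μL/v
Step 3: 320 μL + 20.2 mL = 20520 μL total → factor 20520/320 = 64.125
Step 4: 0.25 mL + 2750 μL = 3 mL total → factor 3/0.25 = 12
Product of known-step factors = 48222
Overall factor = 3.00 × 10^5 PFU/mL / (0.311 PFU/mL) = 9.6463 × 10^5
Step-2 factor = 9.6463 × 10^5 / 48222 = 20.004
v = 1300 μL / 20.004 = 65.0 μL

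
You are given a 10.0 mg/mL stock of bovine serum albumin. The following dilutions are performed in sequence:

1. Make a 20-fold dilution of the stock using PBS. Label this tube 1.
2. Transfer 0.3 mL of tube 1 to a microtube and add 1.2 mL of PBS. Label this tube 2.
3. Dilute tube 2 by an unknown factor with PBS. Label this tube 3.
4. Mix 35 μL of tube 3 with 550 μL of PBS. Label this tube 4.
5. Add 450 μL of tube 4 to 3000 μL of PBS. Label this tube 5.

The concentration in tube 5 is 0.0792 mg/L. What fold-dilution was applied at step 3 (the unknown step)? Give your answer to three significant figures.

9.85-fold

Step 1: 20-fold → factor 20
Step 2: 0.3 mL + 1.2 mL = 1.5 mL total → factor 1.5/0.3 = 5
Step 3: unknown factor x
Step 4: 35 μL + 550 μL = 585 μL total → factor 585/35 = 16.714
Step 5: 450 μL + 3000 μL = 3450 μL total → factor 3450/450 = 7.6667
Product of known-step factors = 12814
Overall factor = 10.0 mg/mL / (0.0792 mg/L) = 1.2626 × 10^5
x = 1.2626 × 10^5 / 12814 = 9.85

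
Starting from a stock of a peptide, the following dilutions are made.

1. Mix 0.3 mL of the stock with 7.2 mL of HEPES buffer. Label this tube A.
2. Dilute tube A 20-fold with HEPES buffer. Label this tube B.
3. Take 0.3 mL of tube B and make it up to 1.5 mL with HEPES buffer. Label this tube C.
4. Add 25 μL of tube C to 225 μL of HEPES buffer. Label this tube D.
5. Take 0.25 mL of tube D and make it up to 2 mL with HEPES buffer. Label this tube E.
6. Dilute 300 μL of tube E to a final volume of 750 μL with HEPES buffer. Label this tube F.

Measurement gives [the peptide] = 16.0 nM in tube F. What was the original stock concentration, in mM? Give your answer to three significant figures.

8.00 mM

Step 1: 0.3 mL + 7.2 mL = 7.5 mL total → factor 7.5/0.3 = 25
Step 2: 20-fold → factor 20
Step 3: 0.3 mL brought to 1.5 mL → factor 1.5/0.3 = 5
Step 4: 25 μL + 225 μL = 250 μL total → factor 250/25 = 10
Step 5: 0.25 mL brought to 2 mL → factor 2/0.25 = 8
Step 6: 300 μL brought to 750 μL → factor 750/300 = 2.5
Overall dilution factor = 25 × 20 × 5 × 10 × 8 × 2.5 = 5 × 10^5
Stock = 16.0 nM × 5 × 10^5 = 8.000 × 10^6 nM = 8.00 mM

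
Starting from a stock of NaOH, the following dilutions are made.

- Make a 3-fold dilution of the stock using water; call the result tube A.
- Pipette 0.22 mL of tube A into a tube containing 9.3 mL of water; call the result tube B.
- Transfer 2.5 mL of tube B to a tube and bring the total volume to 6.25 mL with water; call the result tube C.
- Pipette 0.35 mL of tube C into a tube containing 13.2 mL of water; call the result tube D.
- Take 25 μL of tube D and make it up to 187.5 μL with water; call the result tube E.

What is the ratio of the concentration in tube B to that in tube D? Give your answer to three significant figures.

Step 1: 3-fold → factor 3
Step 2: 0.22 mL + 9.3 mL = 9.52 mL total → factor 9.52/0.22 = 43.273
Step 3: 2.5 mL brought to 6.25 mL → factor 6.25/2.5 = 2.5
Step 4: 0.35 mL + 13.2 mL = 13.55 mL total → factor 13.55/0.35 = 38.714
Dilution factor to tube B = 129.82; to tube D = 12565
[tube B]/[tube D] = (factor to tube D)/(factor to tube B) = 12565/129.82 = 96.8

96.8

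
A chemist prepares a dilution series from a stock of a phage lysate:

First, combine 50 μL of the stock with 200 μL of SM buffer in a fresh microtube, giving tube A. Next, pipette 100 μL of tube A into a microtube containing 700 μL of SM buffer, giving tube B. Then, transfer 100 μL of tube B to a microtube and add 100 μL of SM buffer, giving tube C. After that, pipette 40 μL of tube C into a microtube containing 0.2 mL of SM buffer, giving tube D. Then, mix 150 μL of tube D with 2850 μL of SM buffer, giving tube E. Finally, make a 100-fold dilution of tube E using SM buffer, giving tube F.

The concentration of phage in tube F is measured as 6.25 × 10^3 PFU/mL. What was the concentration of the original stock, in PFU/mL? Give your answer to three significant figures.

Step 1: 50 μL + 200 μL = 250 μL total → factor 250/50 = 5
Step 2: 100 μL + 700 μL = 800 μL total → factor 800/100 = 8
Step 3: 100 μL + 100 μL = 200 μL total → factor 200/100 = 2
Step 4: 40 μL + 0.2 mL = 240 μL total → factor 240/40 = 6
Step 5: 150 μL + 2850 μL = 3000 μL total → factor 3000/150 = 20
Step 6: 100-fold → factor 100
Overall dilution factor = 5 × 8 × 2 × 6 × 20 × 100 = 9.6 × 10^5
Stock = 6.25 × 10^3 PFU/mL × 9.6 × 10^5 = 6.00 × 10^9 PFU/mL

6.00 × 10^9 PFU/mL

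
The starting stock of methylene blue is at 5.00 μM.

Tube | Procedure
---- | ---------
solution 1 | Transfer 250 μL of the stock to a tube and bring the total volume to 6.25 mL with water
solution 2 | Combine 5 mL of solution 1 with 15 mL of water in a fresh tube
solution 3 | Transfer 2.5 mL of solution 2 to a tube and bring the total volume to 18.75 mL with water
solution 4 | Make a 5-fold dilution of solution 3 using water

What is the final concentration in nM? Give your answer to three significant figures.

1.33 nM

Step 1: 250 μL brought to 6.25 mL → factor 6250/250 = 25
Step 2: 5 mL + 15 mL = 20 mL total → factor 20/5 = 4
Step 3: 2.5 mL brought to 18.75 mL → factor 18.75/2.5 = 7.5
Step 4: 5-fold → factor 5
Overall dilution factor = 25 × 4 × 7.5 × 5 = 3750
Final = 5.00 μM / 3750 = 0.001333 μM = 1.33 nM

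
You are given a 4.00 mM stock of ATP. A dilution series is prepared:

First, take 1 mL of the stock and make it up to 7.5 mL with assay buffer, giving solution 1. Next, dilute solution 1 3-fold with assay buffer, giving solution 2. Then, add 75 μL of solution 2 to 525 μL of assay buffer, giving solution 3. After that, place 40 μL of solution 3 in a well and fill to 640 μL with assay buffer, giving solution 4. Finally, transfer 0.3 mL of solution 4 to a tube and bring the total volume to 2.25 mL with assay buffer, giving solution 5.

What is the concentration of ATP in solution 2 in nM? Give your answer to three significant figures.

Step 1: 1 mL brought to 7.5 mL → factor 7.5/1 = 7.5
Step 2: 3-fold → factor 3
Dilution factor through solution 2 = 7.5 × 3 = 22.5
[solution 2] = 4.00 mM / 22.5 = 0.1778 mM = 1.78 × 10^5 nM

1.78 × 10^5 nM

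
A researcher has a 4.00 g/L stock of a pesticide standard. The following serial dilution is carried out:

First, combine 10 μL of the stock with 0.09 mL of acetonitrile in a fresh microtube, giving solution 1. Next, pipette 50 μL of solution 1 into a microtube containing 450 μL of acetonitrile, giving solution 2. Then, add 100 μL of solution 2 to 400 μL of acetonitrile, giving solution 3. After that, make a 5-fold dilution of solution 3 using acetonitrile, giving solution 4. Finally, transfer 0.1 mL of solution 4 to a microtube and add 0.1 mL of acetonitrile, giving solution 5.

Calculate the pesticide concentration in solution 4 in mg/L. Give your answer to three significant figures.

Step 1: 10 μL + 0.09 mL = 100 μL total → factor 100/10 = 10
Step 2: 50 μL + 450 μL = 500 μL total → factor 500/50 = 10
Step 3: 100 μL + 400 μL = 500 μL total → factor 500/100 = 5
Step 4: 5-fold → factor 5
Dilution factor through solution 4 = 10 × 10 × 5 × 5 = 2500
[solution 4] = 4.00 g/L / 2500 = 0.001600 g/L = 1.60 mg/L

1.60 mg/L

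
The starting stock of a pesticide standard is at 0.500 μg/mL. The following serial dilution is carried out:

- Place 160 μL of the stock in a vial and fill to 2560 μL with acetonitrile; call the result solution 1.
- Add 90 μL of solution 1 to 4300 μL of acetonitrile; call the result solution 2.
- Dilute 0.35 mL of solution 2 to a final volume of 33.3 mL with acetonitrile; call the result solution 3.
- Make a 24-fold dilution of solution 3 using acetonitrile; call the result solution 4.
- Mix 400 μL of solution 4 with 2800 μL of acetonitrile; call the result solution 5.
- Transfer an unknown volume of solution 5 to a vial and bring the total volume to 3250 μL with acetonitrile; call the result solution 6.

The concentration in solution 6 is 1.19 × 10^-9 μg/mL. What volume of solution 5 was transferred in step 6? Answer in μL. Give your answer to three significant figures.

110 μL

Step 1: 160 μL brought to 2560 μL → factor 2560/160 = 16
Step 2: 90 μL + 4300 μL = 4390 μL total → factor 4390/90 = 48.778
Step 3: 0.35 mL brought to 33.3 mL → factor 33.3/0.35 = 95.143
Step 4: 24-fold → factor 24
Step 5: 400 μL + 2800 μL = 3200 μL total → factor 3200/400 = 8
Step 6: v brought to 3250 μL → factor = 3250 μL/v
Product of known-step factors = 1.4257 × 10^7
Overall factor = 0.500 μg/mL / (1.19 × 10^-9 μg/mL) = 4.2017 × 10^8
Step-6 factor = 4.2017 × 10^8 / 1.4257 × 10^7 = 29.472
v = 3250 μL / 29.472 = 110 μL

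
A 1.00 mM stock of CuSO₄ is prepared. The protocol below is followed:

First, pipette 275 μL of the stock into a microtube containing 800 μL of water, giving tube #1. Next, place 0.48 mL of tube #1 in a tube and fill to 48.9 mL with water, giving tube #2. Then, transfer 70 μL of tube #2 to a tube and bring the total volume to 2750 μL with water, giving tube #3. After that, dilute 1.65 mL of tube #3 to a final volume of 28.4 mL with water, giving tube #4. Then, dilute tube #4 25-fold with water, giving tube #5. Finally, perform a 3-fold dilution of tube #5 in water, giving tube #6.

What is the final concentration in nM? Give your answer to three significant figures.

Step 1: 275 μL + 800 μL = 1075 μL total → factor 1075/275 = 3.9091
Step 2: 0.48 mL brought to 48.9 mL → factor 48.9/0.48 = 101.88
Step 3: 70 μL brought to 2750 μL → factor 2750/70 = 39.286
Step 4: 1.65 mL brought to 28.4 mL → factor 28.4/1.65 = 17.212
Step 5: 25-fold → factor 25
Step 6: 3-fold → factor 3
Overall dilution factor = 3.9091 × 101.88 × 39.286 × 17.212 × 25 × 3 = 2.0196 × 10^7
Final = 1.00 mM / 2.0196 × 10^7 = 4.951 × 10^-8 mM = 0.0495 nM

0.0495 nM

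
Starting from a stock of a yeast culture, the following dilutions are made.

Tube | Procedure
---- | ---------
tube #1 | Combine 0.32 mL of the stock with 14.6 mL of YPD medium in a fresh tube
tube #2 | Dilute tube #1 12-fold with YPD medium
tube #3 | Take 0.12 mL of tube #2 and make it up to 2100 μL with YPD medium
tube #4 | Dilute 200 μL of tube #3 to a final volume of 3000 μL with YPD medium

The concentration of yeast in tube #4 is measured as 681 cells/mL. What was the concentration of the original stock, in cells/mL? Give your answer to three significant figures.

1.00 × 10^8 cells/mL

Step 1: 0.32 mL + 14.6 mL = 14.92 mL total → factor 14.92/0.32 = 46.625
Step 2: 12-fold → factor 12
Step 3: 0.12 mL brought to 2100 μL → factor 2.1/0.12 = 17.5
Step 4: 200 μL brought to 3000 μL → factor 3000/200 = 15
Overall dilution factor = 46.625 × 12 × 17.5 × 15 = 1.4687 × 10^5
Stock = 681 cells/mL × 1.4687 × 10^5 = 1.00 × 10^8 cells/mL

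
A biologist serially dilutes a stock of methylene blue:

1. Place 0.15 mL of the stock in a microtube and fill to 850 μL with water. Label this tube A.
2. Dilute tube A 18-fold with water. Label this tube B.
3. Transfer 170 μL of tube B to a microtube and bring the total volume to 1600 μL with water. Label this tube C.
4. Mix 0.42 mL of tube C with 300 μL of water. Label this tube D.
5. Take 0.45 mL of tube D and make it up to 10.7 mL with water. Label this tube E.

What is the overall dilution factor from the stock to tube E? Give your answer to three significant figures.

Step 1: 0.15 mL brought to 850 μL → factor 0.85/0.15 = 5.6667
Step 2: 18-fold → factor 18
Step 3: 170 μL brought to 1600 μL → factor 1600/170 = 9.4118
Step 4: 0.42 mL + 300 μL = 0.72 mL total → factor 0.72/0.42 = 1.7143
Step 5: 0.45 mL brought to 10.7 mL → factor 10.7/0.45 = 23.778
Overall dilution factor = 5.6667 × 18 × 9.4118 × 1.7143 × 23.778 = 39131

3.91 × 10^4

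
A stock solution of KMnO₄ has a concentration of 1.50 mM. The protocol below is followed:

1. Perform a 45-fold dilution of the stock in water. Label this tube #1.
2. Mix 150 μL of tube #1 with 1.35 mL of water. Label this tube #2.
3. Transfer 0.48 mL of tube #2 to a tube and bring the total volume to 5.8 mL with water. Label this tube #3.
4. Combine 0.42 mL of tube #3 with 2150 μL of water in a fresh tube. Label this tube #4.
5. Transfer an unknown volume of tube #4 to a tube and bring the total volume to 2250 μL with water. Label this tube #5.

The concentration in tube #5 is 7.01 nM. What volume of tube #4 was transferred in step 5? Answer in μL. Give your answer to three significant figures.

Step 1: 45-fold → factor 45
Step 2: 150 μL + 1.35 mL = 1500 μL total → factor 1500/150 = 10
Step 3: 0.48 mL brought to 5.8 mL → factor 5.8/0.48 = 12.083
Step 4: 0.42 mL + 2150 μL = 2.57 mL total → factor 2.57/0.42 = 6.119
Step 5: v brought to 2250 μL → factor = 2250 μL/v
Product of known-step factors = 33272
Overall factor = 1.50 mM / (7.01 nM) = 2.1398 × 10^5
Step-5 factor = 2.1398 × 10^5 / 33272 = 6.4312
v = 2250 μL / 6.4312 = 350 μL

350 μL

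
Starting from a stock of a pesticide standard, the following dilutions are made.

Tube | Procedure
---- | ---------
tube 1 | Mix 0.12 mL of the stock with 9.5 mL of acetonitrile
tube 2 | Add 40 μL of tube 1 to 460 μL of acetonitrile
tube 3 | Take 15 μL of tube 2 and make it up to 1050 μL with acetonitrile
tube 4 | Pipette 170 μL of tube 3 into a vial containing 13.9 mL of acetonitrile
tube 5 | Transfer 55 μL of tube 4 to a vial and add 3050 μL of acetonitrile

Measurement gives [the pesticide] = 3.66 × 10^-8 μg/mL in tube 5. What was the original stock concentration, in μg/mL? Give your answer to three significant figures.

12.0 μg/mL

Step 1: 0.12 mL + 9.5 mL = 9.62 mL total → factor 9.62/0.12 = 80.167
Step 2: 40 μL + 460 μL = 500 μL total → factor 500/40 = 12.5
Step 3: 15 μL brought to 1050 μL → factor 1050/15 = 70
Step 4: 170 μL + 13.9 mL = 14070 μL total → factor 14070/170 = 82.765
Step 5: 55 μL + 3050 μL = 3105 μL total → factor 3105/55 = 56.455
Overall dilution factor = 80.167 × 12.5 × 70 × 82.765 × 56.455 = 3.2775 × 10^8
Stock = 3.66 × 10^-8 μg/mL × 3.2775 × 10^8 = 12.0 μg/mL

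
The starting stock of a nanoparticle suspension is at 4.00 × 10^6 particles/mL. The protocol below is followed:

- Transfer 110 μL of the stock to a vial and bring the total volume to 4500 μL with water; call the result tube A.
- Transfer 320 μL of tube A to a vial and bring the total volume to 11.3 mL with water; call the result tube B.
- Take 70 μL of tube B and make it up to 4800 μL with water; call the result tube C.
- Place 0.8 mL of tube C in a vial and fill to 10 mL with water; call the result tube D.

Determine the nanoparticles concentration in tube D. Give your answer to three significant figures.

Step 1: 110 μL brought to 4500 μL → factor 4500/110 = 40.909
Step 2: 320 μL brought to 11.3 mL → factor 11300/320 = 35.312
Step 3: 70 μL brought to 4800 μL → factor 4800/70 = 68.571
Step 4: 0.8 mL brought to 10 mL → factor 10/0.8 = 12.5
Overall dilution factor = 40.909 × 35.312 × 68.571 × 12.5 = 1.2382 × 10^6
Final = 4.00 × 10^6 particles/mL / 1.2382 × 10^6 = 3.23 particles/mL

3.23 particles/mL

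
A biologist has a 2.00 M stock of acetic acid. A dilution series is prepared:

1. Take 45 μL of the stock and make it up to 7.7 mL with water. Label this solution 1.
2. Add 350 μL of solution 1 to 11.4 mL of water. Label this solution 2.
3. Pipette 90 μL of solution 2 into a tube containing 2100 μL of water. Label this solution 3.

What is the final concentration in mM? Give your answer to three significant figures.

0.0143 mM

Step 1: 45 μL brought to 7.7 mL → factor 7700/45 = 171.11
Step 2: 350 μL + 11.4 mL = 11750 μL total → factor 11750/350 = 33.571
Step 3: 90 μL + 2100 μL = 2190 μL total → factor 2190/90 = 24.333
Overall dilution factor = 171.11 × 33.571 × 24.333 = 1.3978 × 10^5
Final = 2.00 M / 1.3978 × 10^5 = 1.431 × 10^-5 M = 0.0143 mM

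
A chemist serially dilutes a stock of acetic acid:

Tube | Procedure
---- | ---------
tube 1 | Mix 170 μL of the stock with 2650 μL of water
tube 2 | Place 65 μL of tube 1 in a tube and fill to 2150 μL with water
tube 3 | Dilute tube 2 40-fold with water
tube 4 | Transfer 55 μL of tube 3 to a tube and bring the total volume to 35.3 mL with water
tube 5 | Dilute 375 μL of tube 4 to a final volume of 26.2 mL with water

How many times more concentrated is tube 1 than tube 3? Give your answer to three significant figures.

1.32 × 10^3

Step 1: 170 μL + 2650 μL = 2820 μL total → factor 2820/170 = 16.588
Step 2: 65 μL brought to 2150 μL → factor 2150/65 = 33.077
Step 3: 40-fold → factor 40
Dilution factor to tube 1 = 16.588; to tube 3 = 21948
[tube 1]/[tube 3] = (factor to tube 3)/(factor to tube 1) = 21948/16.588 = 1.32 × 10^3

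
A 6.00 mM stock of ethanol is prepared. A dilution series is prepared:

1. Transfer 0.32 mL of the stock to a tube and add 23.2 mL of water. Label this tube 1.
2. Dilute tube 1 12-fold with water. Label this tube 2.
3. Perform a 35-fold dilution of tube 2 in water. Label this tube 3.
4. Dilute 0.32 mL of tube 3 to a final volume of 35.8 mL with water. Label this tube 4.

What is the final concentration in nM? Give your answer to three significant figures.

Step 1: 0.32 mL + 23.2 mL = 23.52 mL total → factor 23.52/0.32 = 73.5
Step 2: 12-fold → factor 12
Step 3: 35-fold → factor 35
Step 4: 0.32 mL brought to 35.8 mL → factor 35.8/0.32 = 111.88
Overall dilution factor = 73.5 × 12 × 35 × 111.88 = 3.4536 × 10^6
Final = 6.00 mM / 3.4536 × 10^6 = 1.737 × 10^-6 mM = 1.74 nM

1.74 nM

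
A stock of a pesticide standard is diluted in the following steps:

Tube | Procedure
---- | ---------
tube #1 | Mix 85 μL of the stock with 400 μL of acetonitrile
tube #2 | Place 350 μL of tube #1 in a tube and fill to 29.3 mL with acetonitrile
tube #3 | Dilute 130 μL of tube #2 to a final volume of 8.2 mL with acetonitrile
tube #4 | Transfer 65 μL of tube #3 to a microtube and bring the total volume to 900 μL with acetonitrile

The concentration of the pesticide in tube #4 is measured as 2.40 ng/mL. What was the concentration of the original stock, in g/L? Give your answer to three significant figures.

1.00 g/L

Step 1: 85 μL + 400 μL = 485 μL total → factor 485/85 = 5.7059
Step 2: 350 μL brought to 29.3 mL → factor 29300/350 = 83.714
Step 3: 130 μL brought to 8.2 mL → factor 8200/130 = 63.077
Step 4: 65 μL brought to 900 μL → factor 900/65 = 13.846
Overall dilution factor = 5.7059 × 83.714 × 63.077 × 13.846 = 4.1718 × 10^5
Stock = 2.40 ng/mL × 4.1718 × 10^5 = 1.001 × 10^6 ng/mL = 1.00 g/L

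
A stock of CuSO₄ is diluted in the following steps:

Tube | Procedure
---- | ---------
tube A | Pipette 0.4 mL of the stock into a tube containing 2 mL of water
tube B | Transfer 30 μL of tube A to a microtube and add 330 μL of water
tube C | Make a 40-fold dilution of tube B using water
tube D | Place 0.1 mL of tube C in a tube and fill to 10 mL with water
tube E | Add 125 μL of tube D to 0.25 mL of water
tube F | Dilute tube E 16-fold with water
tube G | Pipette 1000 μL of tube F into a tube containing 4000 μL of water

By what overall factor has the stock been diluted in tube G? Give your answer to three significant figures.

Step 1: 0.4 mL + 2 mL = 2.4 mL total → factor 2.4/0.4 = 6
Step 2: 30 μL + 330 μL = 360 μL total → factor 360/30 = 12
Step 3: 40-fold → factor 40
Step 4: 0.1 mL brought to 10 mL → factor 10/0.1 = 100
Step 5: 125 μL + 0.25 mL = 375 μL total → factor 375/125 = 3
Step 6: 16-fold → factor 16
Step 7: 1000 μL + 4000 μL = 5000 μL total → factor 5000/1000 = 5
Overall dilution factor = 6 × 12 × 40 × 100 × 3 × 16 × 5 = 6.912 × 10^7

6.91 × 10^7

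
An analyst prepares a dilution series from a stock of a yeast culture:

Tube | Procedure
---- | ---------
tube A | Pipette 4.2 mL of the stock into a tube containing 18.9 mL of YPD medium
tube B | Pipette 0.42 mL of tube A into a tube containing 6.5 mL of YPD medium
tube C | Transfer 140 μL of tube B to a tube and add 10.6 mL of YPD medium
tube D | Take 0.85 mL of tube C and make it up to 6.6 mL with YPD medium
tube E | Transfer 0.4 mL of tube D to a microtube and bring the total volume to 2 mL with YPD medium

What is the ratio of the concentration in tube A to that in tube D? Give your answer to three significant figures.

9.81 × 10^3

Step 1: 4.2 mL + 18.9 mL = 23.1 mL total → factor 23.1/4.2 = 5.5
Step 2: 0.42 mL + 6.5 mL = 6.92 mL total → factor 6.92/0.42 = 16.476
Step 3: 140 μL + 10.6 mL = 10740 μL total → factor 10740/140 = 76.714
Step 4: 0.85 mL brought to 6.6 mL → factor 6.6/0.85 = 7.7647
Dilution factor to tube A = 5.5; to tube D = 53978
[tube A]/[tube D] = (factor to tube D)/(factor to tube A) = 53978/5.5 = 9.81 × 10^3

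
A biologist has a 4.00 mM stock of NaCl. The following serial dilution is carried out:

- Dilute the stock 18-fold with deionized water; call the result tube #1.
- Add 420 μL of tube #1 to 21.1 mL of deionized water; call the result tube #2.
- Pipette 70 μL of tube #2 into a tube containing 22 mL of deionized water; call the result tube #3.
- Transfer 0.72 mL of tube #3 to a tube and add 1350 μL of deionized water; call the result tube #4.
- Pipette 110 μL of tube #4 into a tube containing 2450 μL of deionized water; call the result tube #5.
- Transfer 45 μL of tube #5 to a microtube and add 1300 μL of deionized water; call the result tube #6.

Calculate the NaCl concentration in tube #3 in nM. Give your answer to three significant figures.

13.8 nM

Step 1: 18-fold → factor 18
Step 2: 420 μL + 21.1 mL = 21520 μL total → factor 21520/420 = 51.238
Step 3: 70 μL + 22 mL = 22070 μL total → factor 22070/70 = 315.29
Dilution factor through tube #3 = 18 × 51.238 × 315.29 = 2.9078 × 10^5
[tube #3] = 4.00 mM / 2.9078 × 10^5 = 1.376 × 10^-5 mM = 13.8 nM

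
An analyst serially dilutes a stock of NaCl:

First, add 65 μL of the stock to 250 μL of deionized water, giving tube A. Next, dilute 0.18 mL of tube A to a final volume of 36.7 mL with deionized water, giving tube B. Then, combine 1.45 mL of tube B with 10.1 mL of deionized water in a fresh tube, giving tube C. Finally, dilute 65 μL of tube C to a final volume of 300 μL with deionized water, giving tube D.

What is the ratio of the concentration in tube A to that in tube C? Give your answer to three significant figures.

1.62 × 10^3

Step 1: 65 μL + 250 μL = 315 μL total → factor 315/65 = 4.8462
Step 2: 0.18 mL brought to 36.7 mL → factor 36.7/0.18 = 203.89
Step 3: 1.45 mL + 10.1 mL = 11.55 mL total → factor 11.55/1.45 = 7.9655
Dilution factor to tube A = 4.8462; to tube C = 7870.5
[tube A]/[tube C] = (factor to tube C)/(factor to tube A) = 7870.5/4.8462 = 1.62 × 10^3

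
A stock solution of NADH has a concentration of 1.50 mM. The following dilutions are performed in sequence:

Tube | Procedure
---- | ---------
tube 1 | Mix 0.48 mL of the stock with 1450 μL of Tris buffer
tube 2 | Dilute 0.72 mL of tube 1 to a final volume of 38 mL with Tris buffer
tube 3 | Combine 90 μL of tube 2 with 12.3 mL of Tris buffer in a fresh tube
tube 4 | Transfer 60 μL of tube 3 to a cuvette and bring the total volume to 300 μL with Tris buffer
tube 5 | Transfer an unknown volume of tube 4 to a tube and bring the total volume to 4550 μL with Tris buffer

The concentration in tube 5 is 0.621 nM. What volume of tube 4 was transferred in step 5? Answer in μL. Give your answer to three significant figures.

Step 1: 0.48 mL + 1450 μL = 1.93 mL total → factor 1.93/0.48 = 4.0208
Step 2: 0.72 mL brought to 38 mL → factor 38/0.72 = 52.778
Step 3: 90 μL + 12.3 mL = 12390 μL total → factor 12390/90 = 137.67
Step 4: 60 μL brought to 300 μL → factor 300/60 = 5
Step 5: v brought to 4550 μL → factor = 4550 μL/v
Product of known-step factors = 1.4607 × 10^5
Overall factor = 1.50 mM / (0.621 nM) = 2.4155 × 10^6
Step-5 factor = 2.4155 × 10^6 / 1.4607 × 10^5 = 16.536
v = 4550 μL / 16.536 = 275 μL

275 μL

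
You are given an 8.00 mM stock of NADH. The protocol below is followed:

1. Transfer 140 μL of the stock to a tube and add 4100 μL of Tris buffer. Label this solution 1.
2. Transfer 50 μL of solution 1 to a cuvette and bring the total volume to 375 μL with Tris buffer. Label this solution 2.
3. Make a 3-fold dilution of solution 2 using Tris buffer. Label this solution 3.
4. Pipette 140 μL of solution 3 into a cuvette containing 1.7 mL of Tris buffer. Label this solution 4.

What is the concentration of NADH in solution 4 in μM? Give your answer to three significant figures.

0.893 μM

Step 1: 140 μL + 4100 μL = 4240 μL total → factor 4240/140 = 30.286
Step 2: 50 μL brought to 375 μL → factor 375/50 = 7.5
Step 3: 3-fold → factor 3
Step 4: 140 μL + 1.7 mL = 1840 μL total → factor 1840/140 = 13.143
Overall dilution factor = 30.286 × 7.5 × 3 × 13.143 = 8955.9
Final = 8.00 mM / 8955.9 = 0.0008933 mM = 0.893 μM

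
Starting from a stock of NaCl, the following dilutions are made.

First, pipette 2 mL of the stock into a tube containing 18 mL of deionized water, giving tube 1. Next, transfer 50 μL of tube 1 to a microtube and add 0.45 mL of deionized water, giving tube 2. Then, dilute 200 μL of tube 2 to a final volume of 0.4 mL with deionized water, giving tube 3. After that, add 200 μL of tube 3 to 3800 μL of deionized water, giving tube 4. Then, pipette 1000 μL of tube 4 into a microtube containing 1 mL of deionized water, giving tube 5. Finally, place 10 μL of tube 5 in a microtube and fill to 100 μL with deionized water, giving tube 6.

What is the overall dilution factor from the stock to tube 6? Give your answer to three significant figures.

8.00 × 10^4

Step 1: 2 mL + 18 mL = 20 mL total → factor 20/2 = 10
Step 2: 50 μL + 0.45 mL = 500 μL total → factor 500/50 = 10
Step 3: 200 μL brought to 0.4 mL → factor 400/200 = 2
Step 4: 200 μL + 3800 μL = 4000 μL total → factor 4000/200 = 20
Step 5: 1000 μL + 1 mL = 2000 μL total → factor 2000/1000 = 2
Step 6: 10 μL brought to 100 μL → factor 100/10 = 10
Overall dilution factor = 10 × 10 × 2 × 20 × 2 × 10 = 80000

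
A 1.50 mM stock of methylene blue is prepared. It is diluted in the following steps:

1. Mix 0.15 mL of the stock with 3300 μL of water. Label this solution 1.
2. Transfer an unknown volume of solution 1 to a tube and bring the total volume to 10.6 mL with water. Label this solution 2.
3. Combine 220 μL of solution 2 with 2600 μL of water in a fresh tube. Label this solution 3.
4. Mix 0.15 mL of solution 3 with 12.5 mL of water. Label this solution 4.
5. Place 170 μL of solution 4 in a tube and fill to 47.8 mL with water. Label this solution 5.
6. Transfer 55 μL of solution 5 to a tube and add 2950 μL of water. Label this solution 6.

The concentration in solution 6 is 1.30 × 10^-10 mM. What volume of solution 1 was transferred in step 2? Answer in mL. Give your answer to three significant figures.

Step 1: 0.15 mL + 3300 μL = 3.45 mL total → factor 3.45/0.15 = 23
Step 2: v brought to 10.6 mL → factor = 10.6 mL/v
Step 3: 220 μL + 2600 μL = 2820 μL total → factor 2820/220 = 12.818
Step 4: 0.15 mL + 12.5 mL = 12.65 mL total → factor 12.65/0.15 = 84.333
Step 5: 170 μL brought to 47.8 mL → factor 47800/170 = 281.18
Step 6: 55 μL + 2950 μL = 3005 μL total → factor 3005/55 = 54.636
Product of known-step factors = 3.8196 × 10^8
Overall factor = 1.50 mM / (1.30 × 10^-10 mM) = 1.1538 × 10^10
Step-2 factor = 1.1538 × 10^10 / 3.8196 × 10^8 = 30.209
v = 10.6 mL / 30.209 = 0.351 mL

0.351 mL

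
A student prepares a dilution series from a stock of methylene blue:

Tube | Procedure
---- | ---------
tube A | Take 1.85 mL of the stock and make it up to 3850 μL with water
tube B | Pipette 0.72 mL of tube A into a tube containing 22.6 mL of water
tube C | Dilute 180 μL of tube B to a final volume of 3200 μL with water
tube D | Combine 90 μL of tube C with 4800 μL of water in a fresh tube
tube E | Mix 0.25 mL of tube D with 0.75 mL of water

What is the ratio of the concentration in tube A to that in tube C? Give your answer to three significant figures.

Step 1: 1.85 mL brought to 3850 μL → factor 3.85/1.85 = 2.0811
Step 2: 0.72 mL + 22.6 mL = 23.32 mL total → factor 23.32/0.72 = 32.389
Step 3: 180 μL brought to 3200 μL → factor 3200/180 = 17.778
Dilution factor to tube A = 2.0811; to tube C = 1198.3
[tube A]/[tube C] = (factor to tube C)/(factor to tube A) = 1198.3/2.0811 = 576

576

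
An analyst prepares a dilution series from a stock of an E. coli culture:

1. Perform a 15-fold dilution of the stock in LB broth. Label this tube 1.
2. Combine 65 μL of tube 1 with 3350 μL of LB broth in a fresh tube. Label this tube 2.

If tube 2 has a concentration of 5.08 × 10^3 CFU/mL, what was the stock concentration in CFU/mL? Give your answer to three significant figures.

4.00 × 10^6 CFU/mL

Step 1: 15-fold → factor 15
Step 2: 65 μL + 3350 μL = 3415 μL total → factor 3415/65 = 52.538
Overall dilution factor = 15 × 52.538 = 788.08
Stock = 5.08 × 10^3 CFU/mL × 788.08 = 4.00 × 10^6 CFU/mL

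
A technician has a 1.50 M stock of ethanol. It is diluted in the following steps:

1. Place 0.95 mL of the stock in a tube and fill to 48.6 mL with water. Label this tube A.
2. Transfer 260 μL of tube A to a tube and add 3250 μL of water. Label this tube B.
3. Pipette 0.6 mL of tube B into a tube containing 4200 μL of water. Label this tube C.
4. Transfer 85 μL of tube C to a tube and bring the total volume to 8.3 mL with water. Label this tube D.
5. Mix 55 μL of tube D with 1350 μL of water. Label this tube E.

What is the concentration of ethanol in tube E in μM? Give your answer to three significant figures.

0.109 μM

Step 1: 0.95 mL brought to 48.6 mL → factor 48.6/0.95 = 51.158
Step 2: 260 μL + 3250 μL = 3510 μL total → factor 3510/260 = 13.5
Step 3: 0.6 mL + 4200 μL = 4.8 mL total → factor 4.8/0.6 = 8
Step 4: 85 μL brought to 8.3 mL → factor 8300/85 = 97.647
Step 5: 55 μL + 1350 μL = 1405 μL total → factor 1405/55 = 25.545
Overall dilution factor = 51.158 × 13.5 × 8 × 97.647 × 25.545 = 1.3782 × 10^7
Final = 1.50 M / 1.3782 × 10^7 = 1.088 × 10^-7 M = 0.109 μM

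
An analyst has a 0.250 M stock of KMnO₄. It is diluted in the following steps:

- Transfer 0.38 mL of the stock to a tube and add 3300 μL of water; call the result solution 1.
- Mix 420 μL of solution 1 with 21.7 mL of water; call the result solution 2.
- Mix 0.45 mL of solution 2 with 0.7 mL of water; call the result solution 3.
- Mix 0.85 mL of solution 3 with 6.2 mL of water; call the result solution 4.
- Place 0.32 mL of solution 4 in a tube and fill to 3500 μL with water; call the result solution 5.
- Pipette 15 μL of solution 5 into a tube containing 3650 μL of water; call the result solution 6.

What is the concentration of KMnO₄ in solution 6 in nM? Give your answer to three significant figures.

8.65 nM

Step 1: 0.38 mL + 3300 μL = 3.68 mL total → factor 3.68/0.38 = 9.6842
Step 2: 420 μL + 21.7 mL = 22120 μL total → factor 22120/420 = 52.667
Step 3: 0.45 mL + 0.7 mL = 1.15 mL total → factor 1.15/0.45 = 2.5556
Step 4: 0.85 mL + 6.2 mL = 7.05 mL total → factor 7.05/0.85 = 8.2941
Step 5: 0.32 mL brought to 3500 μL → factor 3.5/0.32 = 10.938
Step 6: 15 μL + 3650 μL = 3665 μL total → factor 3665/15 = 244.33
Overall dilution factor = 9.6842 × 52.667 × 2.5556 × 8.2941 × 10.938 × 244.33 = 2.8891 × 10^7
Final = 0.250 M / 2.8891 × 10^7 = 8.653 × 10^-9 M = 8.65 nM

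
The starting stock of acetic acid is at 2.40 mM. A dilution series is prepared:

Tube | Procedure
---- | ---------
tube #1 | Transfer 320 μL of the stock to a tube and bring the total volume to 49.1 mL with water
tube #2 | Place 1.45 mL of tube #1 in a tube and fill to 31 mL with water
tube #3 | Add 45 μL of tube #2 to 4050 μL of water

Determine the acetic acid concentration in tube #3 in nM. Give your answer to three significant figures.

8.04 nM

Step 1: 320 μL brought to 49.1 mL → factor 49100/320 = 153.44
Step 2: 1.45 mL brought to 31 mL → factor 31/1.45 = 21.379
Step 3: 45 μL + 4050 μL = 4095 μL total → factor 4095/45 = 91
Overall dilution factor = 153.44 × 21.379 × 91 = 2.9852 × 10^5
Final = 2.40 mM / 2.9852 × 10^5 = 8.040 × 10^-6 mM = 8.04 nM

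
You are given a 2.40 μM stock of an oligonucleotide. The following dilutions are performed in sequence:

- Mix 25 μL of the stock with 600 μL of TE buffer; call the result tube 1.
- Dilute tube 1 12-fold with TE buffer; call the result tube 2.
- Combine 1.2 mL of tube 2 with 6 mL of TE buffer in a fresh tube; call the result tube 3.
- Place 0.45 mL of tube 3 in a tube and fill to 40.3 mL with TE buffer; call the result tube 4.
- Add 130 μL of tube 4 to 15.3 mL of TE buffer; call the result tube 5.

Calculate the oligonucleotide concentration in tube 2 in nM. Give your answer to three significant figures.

8.00 nM

Step 1: 25 μL + 600 μL = 625 μL total → factor 625/25 = 25
Step 2: 12-fold → factor 12
Dilution factor through tube 2 = 25 × 12 = 300
[tube 2] = 2.40 μM / 300 = 0.008000 μM = 8.00 nM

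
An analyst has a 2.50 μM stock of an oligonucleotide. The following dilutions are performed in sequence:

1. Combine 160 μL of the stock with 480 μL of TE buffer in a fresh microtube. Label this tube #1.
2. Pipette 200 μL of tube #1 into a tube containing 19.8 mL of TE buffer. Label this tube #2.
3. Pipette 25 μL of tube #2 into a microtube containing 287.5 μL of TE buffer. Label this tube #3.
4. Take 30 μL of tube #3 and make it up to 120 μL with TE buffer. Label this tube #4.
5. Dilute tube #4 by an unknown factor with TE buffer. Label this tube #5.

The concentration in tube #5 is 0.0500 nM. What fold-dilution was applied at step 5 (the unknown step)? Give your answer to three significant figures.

2.50-fold

Step 1: 160 μL + 480 μL = 640 μL total → factor 640/160 = 4
Step 2: 200 μL + 19.8 mL = 20000 μL total → factor 20000/200 = 100
Step 3: 25 μL + 287.5 μL = 312.5 μL total → factor 312.5/25 = 12.5
Step 4: 30 μL brought to 120 μL → factor 120/30 = 4
Step 5: unknown factor x
Product of known-step factors = 20000
Overall factor = 2.50 μM / (0.0500 nM) = 50000
x = 50000 / 20000 = 2.50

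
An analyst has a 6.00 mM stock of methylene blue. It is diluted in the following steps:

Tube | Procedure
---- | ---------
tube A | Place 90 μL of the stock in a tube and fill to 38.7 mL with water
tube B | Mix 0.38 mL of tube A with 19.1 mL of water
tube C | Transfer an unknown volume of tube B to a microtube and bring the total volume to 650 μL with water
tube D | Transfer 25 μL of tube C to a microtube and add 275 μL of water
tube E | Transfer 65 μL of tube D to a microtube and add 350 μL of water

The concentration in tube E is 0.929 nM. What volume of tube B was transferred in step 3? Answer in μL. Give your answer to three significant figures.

170 μL

Step 1: 90 μL brought to 38.7 mL → factor 38700/90 = 430
Step 2: 0.38 mL + 19.1 mL = 19.48 mL total → factor 19.48/0.38 = 51.263
Step 3: v brought to 650 μL → factor = 650 μL/v
Step 4: 25 μL + 275 μL = 300 μL total → factor 300/25 = 12
Step 5: 65 μL + 350 μL = 415 μL total → factor 415/65 = 6.3846
Product of known-step factors = 1.6888 × 10^6
Overall factor = 6.00 mM / (0.929 nM) = 6.4586 × 10^6
Step-3 factor = 6.4586 × 10^6 / 1.6888 × 10^6 = 3.8242
v = 650 μL / 3.8242 = 170 μL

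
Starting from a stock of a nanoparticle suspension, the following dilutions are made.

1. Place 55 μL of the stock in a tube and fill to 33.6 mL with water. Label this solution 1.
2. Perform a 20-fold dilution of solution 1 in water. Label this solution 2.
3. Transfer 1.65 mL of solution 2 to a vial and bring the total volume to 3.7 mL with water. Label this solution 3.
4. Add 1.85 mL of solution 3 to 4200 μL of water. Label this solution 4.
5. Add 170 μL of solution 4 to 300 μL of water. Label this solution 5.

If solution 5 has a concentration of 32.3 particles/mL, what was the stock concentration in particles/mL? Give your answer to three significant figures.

8.00 × 10^6 particles/mL

Step 1: 55 μL brought to 33.6 mL → factor 33600/55 = 610.91
Step 2: 20-fold → factor 20
Step 3: 1.65 mL brought to 3.7 mL → factor 3.7/1.65 = 2.2424
Step 4: 1.85 mL + 4200 μL = 6.05 mL total → factor 6.05/1.85 = 3.2703
Step 5: 170 μL + 300 μL = 470 μL total → factor 470/170 = 2.7647
Overall dilution factor = 610.91 × 20 × 2.2424 × 3.2703 × 2.7647 = 2.4772 × 10^5
Stock = 32.3 particles/mL × 2.4772 × 10^5 = 8.00 × 10^6 particles/mL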